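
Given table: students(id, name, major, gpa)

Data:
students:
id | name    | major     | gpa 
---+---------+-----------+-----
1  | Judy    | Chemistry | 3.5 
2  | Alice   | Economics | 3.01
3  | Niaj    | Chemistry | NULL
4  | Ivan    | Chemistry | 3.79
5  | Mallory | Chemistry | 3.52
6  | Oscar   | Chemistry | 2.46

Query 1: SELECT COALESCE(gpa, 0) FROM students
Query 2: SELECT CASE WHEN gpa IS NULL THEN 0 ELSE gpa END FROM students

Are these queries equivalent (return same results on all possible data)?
Yes, equivalent

Both queries return: [(0,), (2.46,), (3.01,), (3.5,), (3.52,), (3.79,)]

Reason: COALESCE vs CASE for NULL handling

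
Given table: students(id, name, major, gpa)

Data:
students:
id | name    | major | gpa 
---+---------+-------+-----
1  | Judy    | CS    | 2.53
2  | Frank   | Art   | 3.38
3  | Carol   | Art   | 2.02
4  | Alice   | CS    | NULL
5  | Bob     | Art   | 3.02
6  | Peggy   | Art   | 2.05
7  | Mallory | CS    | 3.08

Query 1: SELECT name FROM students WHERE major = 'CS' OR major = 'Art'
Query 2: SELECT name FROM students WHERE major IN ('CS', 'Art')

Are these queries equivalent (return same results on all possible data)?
Yes, equivalent

Both queries return: [('Alice',), ('Bob',), ('Carol',), ('Frank',), ('Judy',), ('Mallory',), ('Peggy',)]

Reason: OR vs IN are equivalent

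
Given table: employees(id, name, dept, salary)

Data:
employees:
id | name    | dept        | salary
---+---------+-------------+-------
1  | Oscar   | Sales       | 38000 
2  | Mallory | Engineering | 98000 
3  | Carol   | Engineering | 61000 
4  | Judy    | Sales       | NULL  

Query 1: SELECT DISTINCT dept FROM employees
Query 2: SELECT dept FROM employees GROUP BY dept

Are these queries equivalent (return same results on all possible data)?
Yes, equivalent

Both queries return: [('Engineering',), ('Sales',)]

Reason: Both get unique depts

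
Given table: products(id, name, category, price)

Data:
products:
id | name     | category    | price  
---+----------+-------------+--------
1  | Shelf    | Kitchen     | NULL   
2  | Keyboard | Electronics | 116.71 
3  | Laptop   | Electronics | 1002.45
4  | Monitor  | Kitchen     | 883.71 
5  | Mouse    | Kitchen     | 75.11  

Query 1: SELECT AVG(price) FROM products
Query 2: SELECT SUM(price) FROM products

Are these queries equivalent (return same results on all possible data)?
No, not equivalent

Query 1 returns: [(519.495,)]
Query 2 returns: [(2077.98,)]

Reason: AVG vs SUM give different aggregate values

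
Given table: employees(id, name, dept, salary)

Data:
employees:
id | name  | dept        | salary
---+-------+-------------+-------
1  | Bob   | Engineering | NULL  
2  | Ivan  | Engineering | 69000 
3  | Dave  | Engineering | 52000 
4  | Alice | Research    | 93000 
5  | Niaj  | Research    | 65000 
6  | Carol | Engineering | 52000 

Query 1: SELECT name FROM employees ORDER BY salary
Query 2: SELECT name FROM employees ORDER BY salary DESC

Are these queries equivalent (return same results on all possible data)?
No, not equivalent

Query 1 returns: [('Bob',), ('Dave',), ('Carol',), ('Niaj',), ('Ivan',), ('Alice',)]
Query 2 returns: [('Alice',), ('Ivan',), ('Niaj',), ('Dave',), ('Carol',), ('Bob',)]

Reason: ASC vs DESC gives opposite ordering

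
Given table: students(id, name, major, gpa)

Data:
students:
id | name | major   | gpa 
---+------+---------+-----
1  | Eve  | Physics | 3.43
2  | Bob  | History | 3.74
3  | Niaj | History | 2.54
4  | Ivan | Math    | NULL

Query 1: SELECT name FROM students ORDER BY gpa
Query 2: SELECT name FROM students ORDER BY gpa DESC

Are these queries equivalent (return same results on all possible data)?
No, not equivalent

Query 1 returns: [('Ivan',), ('Niaj',), ('Eve',), ('Bob',)]
Query 2 returns: [('Bob',), ('Eve',), ('Niaj',), ('Ivan',)]

Reason: ASC vs DESC gives opposite ordering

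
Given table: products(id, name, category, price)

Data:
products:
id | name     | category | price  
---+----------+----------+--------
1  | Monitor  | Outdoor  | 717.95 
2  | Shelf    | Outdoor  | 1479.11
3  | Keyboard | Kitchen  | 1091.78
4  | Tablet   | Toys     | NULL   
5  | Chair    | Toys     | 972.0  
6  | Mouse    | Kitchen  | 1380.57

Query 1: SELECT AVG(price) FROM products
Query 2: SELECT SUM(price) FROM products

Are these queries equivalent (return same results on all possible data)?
No, not equivalent

Query 1 returns: [(1128.282,)]
Query 2 returns: [(5641.41,)]

Reason: AVG vs SUM give different aggregate values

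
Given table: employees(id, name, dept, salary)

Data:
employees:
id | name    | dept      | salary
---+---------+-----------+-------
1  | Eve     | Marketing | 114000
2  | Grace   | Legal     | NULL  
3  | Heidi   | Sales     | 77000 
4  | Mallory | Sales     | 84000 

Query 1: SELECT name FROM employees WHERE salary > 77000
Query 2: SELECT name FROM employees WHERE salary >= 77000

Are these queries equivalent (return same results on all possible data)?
No, not equivalent

Query 1 returns: [('Eve',), ('Mallory',)]
Query 2 returns: [('Eve',), ('Heidi',), ('Mallory',)]

Reason: > vs >= gives different results when salary = 77000 exists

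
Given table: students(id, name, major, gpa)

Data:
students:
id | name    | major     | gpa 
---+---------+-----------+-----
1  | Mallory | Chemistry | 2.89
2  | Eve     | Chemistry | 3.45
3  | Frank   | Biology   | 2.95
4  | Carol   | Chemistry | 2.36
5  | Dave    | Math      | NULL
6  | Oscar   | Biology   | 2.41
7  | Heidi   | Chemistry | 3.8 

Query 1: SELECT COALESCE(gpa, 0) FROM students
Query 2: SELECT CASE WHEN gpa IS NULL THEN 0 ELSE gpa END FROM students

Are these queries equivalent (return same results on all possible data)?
Yes, equivalent

Both queries return: [(0,), (2.36,), (2.41,), (2.89,), (2.95,), (3.45,), (3.8,)]

Reason: COALESCE vs CASE for NULL handling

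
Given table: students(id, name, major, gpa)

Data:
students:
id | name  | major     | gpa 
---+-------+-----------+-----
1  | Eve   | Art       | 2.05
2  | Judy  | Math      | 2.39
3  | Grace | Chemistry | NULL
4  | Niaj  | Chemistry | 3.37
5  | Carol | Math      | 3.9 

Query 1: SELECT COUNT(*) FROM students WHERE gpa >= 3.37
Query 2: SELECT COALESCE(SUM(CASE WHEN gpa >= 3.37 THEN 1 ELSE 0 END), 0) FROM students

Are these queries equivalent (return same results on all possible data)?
Yes, equivalent

Both queries return: [(2,)]

Reason: COUNT with WHERE vs conditional SUM (COALESCE handles empty-table NULL)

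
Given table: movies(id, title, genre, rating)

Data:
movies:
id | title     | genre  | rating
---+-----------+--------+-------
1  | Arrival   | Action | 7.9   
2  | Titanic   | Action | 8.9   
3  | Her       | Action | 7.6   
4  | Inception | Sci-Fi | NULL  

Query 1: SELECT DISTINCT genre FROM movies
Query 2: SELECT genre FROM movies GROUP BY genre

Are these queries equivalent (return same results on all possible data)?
Yes, equivalent

Both queries return: [('Action',), ('Sci-Fi',)]

Reason: Both get unique genres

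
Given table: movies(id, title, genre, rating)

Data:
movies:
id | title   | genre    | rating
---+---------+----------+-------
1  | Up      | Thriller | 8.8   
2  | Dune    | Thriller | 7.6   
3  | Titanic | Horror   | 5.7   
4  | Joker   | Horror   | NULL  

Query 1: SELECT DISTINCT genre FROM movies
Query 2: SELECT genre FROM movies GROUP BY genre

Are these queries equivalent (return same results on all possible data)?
Yes, equivalent

Both queries return: [('Horror',), ('Thriller',)]

Reason: Both get unique genres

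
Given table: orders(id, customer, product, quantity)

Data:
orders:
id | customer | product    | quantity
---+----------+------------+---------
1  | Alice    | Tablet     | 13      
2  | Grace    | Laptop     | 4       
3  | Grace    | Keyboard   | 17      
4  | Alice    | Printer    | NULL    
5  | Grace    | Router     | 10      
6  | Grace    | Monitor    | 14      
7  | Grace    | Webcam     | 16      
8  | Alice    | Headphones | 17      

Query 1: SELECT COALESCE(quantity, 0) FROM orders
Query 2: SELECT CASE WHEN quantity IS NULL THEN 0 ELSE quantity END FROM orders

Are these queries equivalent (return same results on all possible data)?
Yes, equivalent

Both queries return: [(0,), (4,), (10,), (13,), (14,), (16,), (17,), (17,)]

Reason: COALESCE vs CASE for NULL handling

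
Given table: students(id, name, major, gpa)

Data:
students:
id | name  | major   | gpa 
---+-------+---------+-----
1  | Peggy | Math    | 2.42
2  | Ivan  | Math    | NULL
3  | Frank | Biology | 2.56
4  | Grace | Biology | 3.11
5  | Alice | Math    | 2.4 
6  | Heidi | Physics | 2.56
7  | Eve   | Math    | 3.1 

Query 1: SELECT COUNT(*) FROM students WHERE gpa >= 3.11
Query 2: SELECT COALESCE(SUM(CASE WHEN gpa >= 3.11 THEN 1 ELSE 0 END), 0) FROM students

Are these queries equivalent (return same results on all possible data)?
Yes, equivalent

Both queries return: [(1,)]

Reason: COUNT with WHERE vs conditional SUM (COALESCE handles empty-table NULL)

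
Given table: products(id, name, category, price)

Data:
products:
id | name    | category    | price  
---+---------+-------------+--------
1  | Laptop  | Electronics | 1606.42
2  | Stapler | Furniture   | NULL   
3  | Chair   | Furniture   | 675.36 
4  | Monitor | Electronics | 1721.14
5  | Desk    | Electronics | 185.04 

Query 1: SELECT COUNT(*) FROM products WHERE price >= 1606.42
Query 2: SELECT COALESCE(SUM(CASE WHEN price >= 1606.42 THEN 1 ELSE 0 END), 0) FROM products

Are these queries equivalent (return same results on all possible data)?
Yes, equivalent

Both queries return: [(2,)]

Reason: COUNT with WHERE vs conditional SUM (COALESCE handles empty-table NULL)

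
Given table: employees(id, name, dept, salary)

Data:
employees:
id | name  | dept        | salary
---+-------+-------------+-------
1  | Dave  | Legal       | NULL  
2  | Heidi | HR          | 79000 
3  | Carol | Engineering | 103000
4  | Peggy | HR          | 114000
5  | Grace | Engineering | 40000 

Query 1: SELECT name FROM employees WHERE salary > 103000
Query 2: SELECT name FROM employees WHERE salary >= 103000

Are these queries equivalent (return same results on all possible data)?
No, not equivalent

Query 1 returns: [('Peggy',)]
Query 2 returns: [('Carol',), ('Peggy',)]

Reason: > vs >= gives different results when salary = 103000 exists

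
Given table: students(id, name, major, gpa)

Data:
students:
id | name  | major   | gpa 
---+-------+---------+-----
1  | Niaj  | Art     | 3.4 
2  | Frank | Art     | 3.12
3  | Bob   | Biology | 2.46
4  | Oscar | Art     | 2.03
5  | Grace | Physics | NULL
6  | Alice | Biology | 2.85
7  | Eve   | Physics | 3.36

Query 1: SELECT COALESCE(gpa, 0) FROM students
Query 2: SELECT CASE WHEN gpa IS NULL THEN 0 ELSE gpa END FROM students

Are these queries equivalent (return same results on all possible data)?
Yes, equivalent

Both queries return: [(0,), (2.03,), (2.46,), (2.85,), (3.12,), (3.36,), (3.4,)]

Reason: COALESCE vs CASE for NULL handling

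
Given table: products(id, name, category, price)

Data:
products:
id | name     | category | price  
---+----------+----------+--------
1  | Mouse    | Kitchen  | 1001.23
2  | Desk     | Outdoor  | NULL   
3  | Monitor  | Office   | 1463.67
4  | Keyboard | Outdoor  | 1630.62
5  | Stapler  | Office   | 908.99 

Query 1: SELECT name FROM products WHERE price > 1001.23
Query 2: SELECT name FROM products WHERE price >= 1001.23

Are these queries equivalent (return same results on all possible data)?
No, not equivalent

Query 1 returns: [('Monitor',), ('Keyboard',)]
Query 2 returns: [('Mouse',), ('Monitor',), ('Keyboard',)]

Reason: > vs >= gives different results when price = 1001.23 exists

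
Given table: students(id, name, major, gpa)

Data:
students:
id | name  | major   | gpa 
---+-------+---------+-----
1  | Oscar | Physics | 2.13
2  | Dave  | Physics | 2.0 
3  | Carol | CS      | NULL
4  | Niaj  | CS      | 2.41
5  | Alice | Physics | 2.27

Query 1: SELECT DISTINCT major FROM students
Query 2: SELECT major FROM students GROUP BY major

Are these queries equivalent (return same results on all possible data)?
Yes, equivalent

Both queries return: [('CS',), ('Physics',)]

Reason: Both get unique majors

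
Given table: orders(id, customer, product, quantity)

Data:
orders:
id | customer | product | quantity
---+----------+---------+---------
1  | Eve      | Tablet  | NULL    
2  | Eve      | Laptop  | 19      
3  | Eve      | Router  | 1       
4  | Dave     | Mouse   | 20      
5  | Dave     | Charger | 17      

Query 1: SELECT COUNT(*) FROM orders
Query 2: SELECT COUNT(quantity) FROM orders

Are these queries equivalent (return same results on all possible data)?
No, not equivalent

Query 1 returns: [(5,)]
Query 2 returns: [(4,)]

Reason: COUNT(*) includes NULLs, COUNT(column) excludes them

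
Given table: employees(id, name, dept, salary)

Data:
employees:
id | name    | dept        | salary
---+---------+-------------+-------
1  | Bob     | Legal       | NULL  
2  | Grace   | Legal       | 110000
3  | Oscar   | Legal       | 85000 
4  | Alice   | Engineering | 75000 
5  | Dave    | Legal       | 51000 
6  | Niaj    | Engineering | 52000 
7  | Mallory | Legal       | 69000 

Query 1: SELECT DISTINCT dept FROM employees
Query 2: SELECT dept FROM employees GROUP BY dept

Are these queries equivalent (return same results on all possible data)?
Yes, equivalent

Both queries return: [('Engineering',), ('Legal',)]

Reason: Both get unique depts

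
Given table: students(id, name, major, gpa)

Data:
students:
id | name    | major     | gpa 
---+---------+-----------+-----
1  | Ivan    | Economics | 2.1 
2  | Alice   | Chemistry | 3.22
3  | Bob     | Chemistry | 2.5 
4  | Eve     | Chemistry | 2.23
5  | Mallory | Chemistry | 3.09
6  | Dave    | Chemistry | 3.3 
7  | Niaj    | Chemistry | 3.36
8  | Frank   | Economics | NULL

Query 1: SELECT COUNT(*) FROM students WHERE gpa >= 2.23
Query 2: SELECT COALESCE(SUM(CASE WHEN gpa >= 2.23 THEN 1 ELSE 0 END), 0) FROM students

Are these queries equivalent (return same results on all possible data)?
Yes, equivalent

Both queries return: [(6,)]

Reason: COUNT with WHERE vs conditional SUM (COALESCE handles empty-table NULL)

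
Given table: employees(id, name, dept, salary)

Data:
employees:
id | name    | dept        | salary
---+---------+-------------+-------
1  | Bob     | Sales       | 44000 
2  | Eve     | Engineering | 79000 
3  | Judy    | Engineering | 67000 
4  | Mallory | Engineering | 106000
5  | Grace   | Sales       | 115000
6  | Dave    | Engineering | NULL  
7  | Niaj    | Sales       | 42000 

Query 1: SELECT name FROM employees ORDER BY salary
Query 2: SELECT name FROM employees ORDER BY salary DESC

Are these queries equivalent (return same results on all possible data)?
No, not equivalent

Query 1 returns: [('Dave',), ('Niaj',), ('Bob',), ('Judy',), ('Eve',), ('Mallory',), ('Grace',)]
Query 2 returns: [('Grace',), ('Mallory',), ('Eve',), ('Judy',), ('Bob',), ('Niaj',), ('Dave',)]

Reason: ASC vs DESC gives opposite ordering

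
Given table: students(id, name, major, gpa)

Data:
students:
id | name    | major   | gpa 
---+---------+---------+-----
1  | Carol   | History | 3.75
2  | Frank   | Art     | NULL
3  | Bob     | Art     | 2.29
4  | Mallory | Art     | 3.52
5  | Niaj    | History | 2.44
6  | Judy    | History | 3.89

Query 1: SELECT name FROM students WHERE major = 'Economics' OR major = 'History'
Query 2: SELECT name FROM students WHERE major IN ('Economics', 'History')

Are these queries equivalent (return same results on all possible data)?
Yes, equivalent

Both queries return: [('Carol',), ('Judy',), ('Niaj',)]

Reason: OR vs IN are equivalent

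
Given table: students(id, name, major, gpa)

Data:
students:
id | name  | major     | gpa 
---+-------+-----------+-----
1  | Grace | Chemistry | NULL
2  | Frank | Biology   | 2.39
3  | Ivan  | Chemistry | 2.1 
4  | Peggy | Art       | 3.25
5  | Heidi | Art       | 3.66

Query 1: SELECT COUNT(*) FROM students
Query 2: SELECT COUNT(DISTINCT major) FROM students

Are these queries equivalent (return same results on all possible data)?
No, not equivalent

Query 1 returns: [(5,)]
Query 2 returns: [(3,)]

Reason: COUNT(*) counts rows, COUNT(DISTINCT major) counts unique majors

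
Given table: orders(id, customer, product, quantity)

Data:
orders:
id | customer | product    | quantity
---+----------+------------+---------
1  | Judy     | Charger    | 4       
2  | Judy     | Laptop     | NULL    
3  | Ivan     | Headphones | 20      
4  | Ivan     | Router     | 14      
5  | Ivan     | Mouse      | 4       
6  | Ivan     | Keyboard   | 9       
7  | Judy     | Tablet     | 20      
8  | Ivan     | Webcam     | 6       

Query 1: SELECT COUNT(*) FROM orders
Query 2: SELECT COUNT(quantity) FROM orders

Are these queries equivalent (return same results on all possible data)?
No, not equivalent

Query 1 returns: [(8,)]
Query 2 returns: [(7,)]

Reason: COUNT(*) includes NULLs, COUNT(column) excludes them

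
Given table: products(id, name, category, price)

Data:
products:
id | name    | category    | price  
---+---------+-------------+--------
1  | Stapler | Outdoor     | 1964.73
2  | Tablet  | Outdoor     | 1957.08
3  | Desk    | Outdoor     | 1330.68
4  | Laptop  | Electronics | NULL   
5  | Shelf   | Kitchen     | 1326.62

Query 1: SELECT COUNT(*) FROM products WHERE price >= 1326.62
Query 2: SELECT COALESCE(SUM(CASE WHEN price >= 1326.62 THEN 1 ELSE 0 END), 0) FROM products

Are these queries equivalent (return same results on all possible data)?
Yes, equivalent

Both queries return: [(4,)]

Reason: COUNT with WHERE vs conditional SUM (COALESCE handles empty-table NULL)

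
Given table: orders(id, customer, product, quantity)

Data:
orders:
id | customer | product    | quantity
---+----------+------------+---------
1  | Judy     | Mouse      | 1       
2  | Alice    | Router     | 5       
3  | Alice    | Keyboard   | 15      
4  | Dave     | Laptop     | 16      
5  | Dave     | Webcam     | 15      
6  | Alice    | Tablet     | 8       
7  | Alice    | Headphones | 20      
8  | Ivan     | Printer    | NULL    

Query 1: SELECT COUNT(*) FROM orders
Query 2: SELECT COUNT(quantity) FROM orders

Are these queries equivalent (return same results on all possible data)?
No, not equivalent

Query 1 returns: [(8,)]
Query 2 returns: [(7,)]

Reason: COUNT(*) includes NULLs, COUNT(column) excludes them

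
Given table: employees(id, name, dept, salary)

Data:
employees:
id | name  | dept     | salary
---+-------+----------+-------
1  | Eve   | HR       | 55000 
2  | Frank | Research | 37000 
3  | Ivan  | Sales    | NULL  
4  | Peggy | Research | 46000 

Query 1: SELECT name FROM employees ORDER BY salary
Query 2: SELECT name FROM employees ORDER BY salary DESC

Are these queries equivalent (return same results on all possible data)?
No, not equivalent

Query 1 returns: [('Ivan',), ('Frank',), ('Peggy',), ('Eve',)]
Query 2 returns: [('Eve',), ('Peggy',), ('Frank',), ('Ivan',)]

Reason: ASC vs DESC gives opposite ordering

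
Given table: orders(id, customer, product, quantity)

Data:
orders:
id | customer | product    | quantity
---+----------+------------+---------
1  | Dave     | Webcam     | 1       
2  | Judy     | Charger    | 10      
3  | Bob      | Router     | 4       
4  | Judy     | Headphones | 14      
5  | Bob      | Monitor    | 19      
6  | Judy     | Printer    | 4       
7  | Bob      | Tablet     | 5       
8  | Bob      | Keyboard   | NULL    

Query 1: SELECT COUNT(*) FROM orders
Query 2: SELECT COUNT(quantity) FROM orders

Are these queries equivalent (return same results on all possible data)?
No, not equivalent

Query 1 returns: [(8,)]
Query 2 returns: [(7,)]

Reason: COUNT(*) includes NULLs, COUNT(column) excludes them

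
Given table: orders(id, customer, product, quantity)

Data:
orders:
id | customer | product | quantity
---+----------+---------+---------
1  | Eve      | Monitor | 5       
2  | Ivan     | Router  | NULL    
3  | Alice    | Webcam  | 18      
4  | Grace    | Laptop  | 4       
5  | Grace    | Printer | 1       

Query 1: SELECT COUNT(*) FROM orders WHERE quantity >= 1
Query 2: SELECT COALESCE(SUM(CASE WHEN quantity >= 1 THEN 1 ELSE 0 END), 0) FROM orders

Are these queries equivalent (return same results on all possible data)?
Yes, equivalent

Both queries return: [(4,)]

Reason: COUNT with WHERE vs conditional SUM (COALESCE handles empty-table NULL)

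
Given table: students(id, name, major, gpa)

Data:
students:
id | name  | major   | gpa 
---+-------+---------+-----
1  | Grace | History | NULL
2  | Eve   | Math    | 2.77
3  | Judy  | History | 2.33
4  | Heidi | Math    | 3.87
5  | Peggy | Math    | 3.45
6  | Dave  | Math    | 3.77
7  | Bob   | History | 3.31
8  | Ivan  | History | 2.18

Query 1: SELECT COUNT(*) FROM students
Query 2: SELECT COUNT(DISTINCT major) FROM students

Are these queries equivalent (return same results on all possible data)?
No, not equivalent

Query 1 returns: [(8,)]
Query 2 returns: [(2,)]

Reason: COUNT(*) counts rows, COUNT(DISTINCT major) counts unique majors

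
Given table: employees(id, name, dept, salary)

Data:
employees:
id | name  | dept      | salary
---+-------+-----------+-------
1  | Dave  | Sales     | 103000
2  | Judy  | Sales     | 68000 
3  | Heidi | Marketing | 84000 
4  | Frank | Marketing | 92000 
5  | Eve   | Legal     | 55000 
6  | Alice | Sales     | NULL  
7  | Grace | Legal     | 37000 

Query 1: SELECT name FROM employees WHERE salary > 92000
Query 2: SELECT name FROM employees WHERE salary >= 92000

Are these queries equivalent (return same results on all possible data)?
No, not equivalent

Query 1 returns: [('Dave',)]
Query 2 returns: [('Dave',), ('Frank',)]

Reason: > vs >= gives different results when salary = 92000 exists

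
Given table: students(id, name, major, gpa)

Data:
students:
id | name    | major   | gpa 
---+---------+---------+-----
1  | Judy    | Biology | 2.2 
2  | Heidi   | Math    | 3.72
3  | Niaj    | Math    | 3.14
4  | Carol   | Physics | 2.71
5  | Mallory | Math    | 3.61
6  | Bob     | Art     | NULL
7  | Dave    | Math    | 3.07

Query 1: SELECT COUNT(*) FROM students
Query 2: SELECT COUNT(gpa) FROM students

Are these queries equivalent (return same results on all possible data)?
No, not equivalent

Query 1 returns: [(7,)]
Query 2 returns: [(6,)]

Reason: COUNT(*) includes NULLs, COUNT(column) excludes them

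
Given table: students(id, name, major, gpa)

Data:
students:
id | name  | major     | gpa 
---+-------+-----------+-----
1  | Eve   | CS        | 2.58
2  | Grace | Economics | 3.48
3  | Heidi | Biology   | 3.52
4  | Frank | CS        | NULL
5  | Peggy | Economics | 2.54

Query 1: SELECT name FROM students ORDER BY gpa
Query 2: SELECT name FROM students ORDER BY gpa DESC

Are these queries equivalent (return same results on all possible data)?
No, not equivalent

Query 1 returns: [('Frank',), ('Peggy',), ('Eve',), ('Grace',), ('Heidi',)]
Query 2 returns: [('Heidi',), ('Grace',), ('Eve',), ('Peggy',), ('Frank',)]

Reason: ASC vs DESC gives opposite ordering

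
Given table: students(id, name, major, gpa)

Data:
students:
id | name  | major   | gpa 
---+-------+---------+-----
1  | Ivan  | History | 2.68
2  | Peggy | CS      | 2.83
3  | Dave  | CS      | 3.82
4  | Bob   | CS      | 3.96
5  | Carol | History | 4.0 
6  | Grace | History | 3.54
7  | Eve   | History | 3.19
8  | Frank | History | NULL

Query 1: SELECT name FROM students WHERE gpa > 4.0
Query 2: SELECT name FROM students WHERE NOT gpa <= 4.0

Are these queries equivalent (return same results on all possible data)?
Yes, equivalent

Both queries return: []

Reason: Both filter gpa > 4.0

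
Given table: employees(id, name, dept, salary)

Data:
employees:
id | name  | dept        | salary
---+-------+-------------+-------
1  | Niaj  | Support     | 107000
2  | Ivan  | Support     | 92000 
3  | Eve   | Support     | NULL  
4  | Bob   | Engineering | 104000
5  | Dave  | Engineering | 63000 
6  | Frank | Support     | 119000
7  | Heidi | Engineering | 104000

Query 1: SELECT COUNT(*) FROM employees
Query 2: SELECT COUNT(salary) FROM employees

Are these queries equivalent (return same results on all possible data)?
No, not equivalent

Query 1 returns: [(7,)]
Query 2 returns: [(6,)]

Reason: COUNT(*) includes NULLs, COUNT(column) excludes them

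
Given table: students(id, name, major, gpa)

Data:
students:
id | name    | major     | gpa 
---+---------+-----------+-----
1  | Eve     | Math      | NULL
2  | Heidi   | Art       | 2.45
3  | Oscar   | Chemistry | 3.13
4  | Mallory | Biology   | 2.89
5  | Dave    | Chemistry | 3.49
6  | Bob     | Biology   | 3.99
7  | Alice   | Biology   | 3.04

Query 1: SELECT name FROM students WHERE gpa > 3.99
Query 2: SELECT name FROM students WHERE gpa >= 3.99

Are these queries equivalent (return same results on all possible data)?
No, not equivalent

Query 1 returns: []
Query 2 returns: [('Bob',)]

Reason: > vs >= gives different results when gpa = 3.99 exists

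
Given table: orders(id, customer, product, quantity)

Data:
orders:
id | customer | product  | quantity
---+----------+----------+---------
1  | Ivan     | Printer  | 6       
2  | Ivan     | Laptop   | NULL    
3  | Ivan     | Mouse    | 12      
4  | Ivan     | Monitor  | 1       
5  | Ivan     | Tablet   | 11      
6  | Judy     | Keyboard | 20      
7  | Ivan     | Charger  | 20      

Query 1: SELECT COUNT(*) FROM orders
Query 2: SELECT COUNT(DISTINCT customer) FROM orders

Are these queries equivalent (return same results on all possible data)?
No, not equivalent

Query 1 returns: [(7,)]
Query 2 returns: [(2,)]

Reason: COUNT(*) counts rows, COUNT(DISTINCT customer) counts unique customers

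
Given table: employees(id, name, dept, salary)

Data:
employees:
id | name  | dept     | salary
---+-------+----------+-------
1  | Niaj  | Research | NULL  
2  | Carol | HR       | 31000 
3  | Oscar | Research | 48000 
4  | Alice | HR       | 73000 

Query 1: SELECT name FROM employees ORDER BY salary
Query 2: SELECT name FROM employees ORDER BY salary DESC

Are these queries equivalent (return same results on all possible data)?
No, not equivalent

Query 1 returns: [('Niaj',), ('Carol',), ('Oscar',), ('Alice',)]
Query 2 returns: [('Alice',), ('Oscar',), ('Carol',), ('Niaj',)]

Reason: ASC vs DESC gives opposite ordering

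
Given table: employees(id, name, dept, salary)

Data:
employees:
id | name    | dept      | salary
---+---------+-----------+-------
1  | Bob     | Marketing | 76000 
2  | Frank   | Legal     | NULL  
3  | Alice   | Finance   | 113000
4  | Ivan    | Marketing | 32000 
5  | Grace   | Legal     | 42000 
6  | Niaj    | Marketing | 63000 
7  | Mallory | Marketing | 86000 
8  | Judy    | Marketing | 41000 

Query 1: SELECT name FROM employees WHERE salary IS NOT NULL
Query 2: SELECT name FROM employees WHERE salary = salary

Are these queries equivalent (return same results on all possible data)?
Yes, equivalent

Both queries return: [('Alice',), ('Bob',), ('Grace',), ('Ivan',), ('Judy',), ('Mallory',), ('Niaj',)]

Reason: IS NOT NULL vs self-equality (both exclude NULLs)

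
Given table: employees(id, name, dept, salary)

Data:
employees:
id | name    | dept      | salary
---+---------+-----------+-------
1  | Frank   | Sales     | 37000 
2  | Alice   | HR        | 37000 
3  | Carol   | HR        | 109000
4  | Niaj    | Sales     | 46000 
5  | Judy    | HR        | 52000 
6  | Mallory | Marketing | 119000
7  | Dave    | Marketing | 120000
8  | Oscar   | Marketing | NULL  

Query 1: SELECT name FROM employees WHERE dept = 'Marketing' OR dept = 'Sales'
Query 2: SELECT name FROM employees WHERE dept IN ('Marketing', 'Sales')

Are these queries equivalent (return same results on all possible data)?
Yes, equivalent

Both queries return: [('Dave',), ('Frank',), ('Mallory',), ('Niaj',), ('Oscar',)]

Reason: OR vs IN are equivalent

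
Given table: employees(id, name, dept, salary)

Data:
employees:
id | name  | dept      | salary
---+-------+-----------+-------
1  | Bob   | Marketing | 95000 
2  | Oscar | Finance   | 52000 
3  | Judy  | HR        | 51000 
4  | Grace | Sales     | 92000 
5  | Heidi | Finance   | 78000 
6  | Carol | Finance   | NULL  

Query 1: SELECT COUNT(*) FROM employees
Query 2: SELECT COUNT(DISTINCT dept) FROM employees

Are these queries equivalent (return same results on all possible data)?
No, not equivalent

Query 1 returns: [(6,)]
Query 2 returns: [(4,)]

Reason: COUNT(*) counts rows, COUNT(DISTINCT dept) counts unique depts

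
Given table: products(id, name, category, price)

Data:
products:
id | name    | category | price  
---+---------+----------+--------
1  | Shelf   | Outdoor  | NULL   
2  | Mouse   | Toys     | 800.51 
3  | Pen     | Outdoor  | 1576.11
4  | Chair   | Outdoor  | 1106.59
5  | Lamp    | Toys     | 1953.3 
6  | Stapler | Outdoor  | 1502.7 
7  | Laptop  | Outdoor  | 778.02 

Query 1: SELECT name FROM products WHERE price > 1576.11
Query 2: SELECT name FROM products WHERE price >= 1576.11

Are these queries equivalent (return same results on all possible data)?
No, not equivalent

Query 1 returns: [('Lamp',)]
Query 2 returns: [('Pen',), ('Lamp',)]

Reason: > vs >= gives different results when price = 1576.11 exists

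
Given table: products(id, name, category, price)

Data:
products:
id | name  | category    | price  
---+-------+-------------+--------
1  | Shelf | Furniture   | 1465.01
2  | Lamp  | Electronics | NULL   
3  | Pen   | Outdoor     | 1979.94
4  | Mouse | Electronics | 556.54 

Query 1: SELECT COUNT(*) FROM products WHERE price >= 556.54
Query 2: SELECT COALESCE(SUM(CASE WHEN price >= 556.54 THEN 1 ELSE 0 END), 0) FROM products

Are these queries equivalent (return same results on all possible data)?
Yes, equivalent

Both queries return: [(3,)]

Reason: COUNT with WHERE vs conditional SUM (COALESCE handles empty-table NULL)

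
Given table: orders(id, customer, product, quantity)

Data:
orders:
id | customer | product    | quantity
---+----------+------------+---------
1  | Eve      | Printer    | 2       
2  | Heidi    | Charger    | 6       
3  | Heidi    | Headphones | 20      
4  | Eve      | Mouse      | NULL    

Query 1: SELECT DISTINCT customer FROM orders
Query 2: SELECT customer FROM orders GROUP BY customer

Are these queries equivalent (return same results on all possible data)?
Yes, equivalent

Both queries return: [('Eve',), ('Heidi',)]

Reason: Both get unique customers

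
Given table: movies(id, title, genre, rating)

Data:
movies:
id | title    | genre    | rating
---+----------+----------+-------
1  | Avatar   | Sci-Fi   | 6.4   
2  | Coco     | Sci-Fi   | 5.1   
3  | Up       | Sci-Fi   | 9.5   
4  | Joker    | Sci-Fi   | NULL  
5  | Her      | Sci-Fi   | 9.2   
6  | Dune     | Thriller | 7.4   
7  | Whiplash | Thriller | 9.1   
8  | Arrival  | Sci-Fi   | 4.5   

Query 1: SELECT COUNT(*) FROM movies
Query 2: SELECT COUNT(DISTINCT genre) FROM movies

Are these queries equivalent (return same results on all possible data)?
No, not equivalent

Query 1 returns: [(8,)]
Query 2 returns: [(2,)]

Reason: COUNT(*) counts rows, COUNT(DISTINCT genre) counts unique genres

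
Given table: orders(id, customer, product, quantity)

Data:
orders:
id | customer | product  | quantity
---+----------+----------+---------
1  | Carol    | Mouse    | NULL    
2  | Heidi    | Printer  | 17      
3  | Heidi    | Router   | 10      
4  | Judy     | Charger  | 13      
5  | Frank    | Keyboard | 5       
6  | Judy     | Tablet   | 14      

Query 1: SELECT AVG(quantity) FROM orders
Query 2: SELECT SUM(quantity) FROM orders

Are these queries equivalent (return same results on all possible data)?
No, not equivalent

Query 1 returns: [(11.8,)]
Query 2 returns: [(59,)]

Reason: AVG vs SUM give different aggregate values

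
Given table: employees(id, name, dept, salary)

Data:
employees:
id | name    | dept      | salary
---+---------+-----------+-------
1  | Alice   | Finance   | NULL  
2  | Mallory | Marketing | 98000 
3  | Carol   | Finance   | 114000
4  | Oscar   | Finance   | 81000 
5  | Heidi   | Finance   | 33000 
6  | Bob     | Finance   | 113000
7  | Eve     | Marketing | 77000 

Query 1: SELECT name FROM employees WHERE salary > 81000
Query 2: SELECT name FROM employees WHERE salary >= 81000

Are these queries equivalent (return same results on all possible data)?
No, not equivalent

Query 1 returns: [('Mallory',), ('Carol',), ('Bob',)]
Query 2 returns: [('Mallory',), ('Carol',), ('Oscar',), ('Bob',)]

Reason: > vs >= gives different results when salary = 81000 exists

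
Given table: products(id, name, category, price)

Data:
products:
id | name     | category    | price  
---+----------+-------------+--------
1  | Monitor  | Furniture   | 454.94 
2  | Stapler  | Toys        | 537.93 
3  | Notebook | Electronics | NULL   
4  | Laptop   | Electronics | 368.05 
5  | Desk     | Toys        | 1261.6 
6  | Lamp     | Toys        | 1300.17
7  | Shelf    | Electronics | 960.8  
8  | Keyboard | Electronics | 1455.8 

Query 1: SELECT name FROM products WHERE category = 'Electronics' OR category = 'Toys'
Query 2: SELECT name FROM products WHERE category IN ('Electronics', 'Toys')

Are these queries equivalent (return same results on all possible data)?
Yes, equivalent

Both queries return: [('Desk',), ('Keyboard',), ('Lamp',), ('Laptop',), ('Notebook',), ('Shelf',), ('Stapler',)]

Reason: OR vs IN are equivalent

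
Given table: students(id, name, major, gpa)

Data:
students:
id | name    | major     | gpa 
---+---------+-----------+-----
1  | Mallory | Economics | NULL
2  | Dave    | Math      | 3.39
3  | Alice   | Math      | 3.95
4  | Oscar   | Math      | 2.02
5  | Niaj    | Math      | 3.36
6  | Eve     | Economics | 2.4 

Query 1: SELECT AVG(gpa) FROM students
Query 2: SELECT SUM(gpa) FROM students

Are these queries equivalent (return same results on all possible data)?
No, not equivalent

Query 1 returns: [(3.024,)]
Query 2 returns: [(15.120000000000001,)]

Reason: AVG vs SUM give different aggregate values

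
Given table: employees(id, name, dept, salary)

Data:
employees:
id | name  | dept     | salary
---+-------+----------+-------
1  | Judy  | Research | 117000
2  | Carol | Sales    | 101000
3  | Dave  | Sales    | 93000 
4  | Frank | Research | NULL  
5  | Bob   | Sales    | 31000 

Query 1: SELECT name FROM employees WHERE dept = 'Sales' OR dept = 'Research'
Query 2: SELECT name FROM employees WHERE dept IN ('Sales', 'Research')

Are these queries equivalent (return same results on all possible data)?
Yes, equivalent

Both queries return: [('Bob',), ('Carol',), ('Dave',), ('Frank',), ('Judy',)]

Reason: OR vs IN are equivalent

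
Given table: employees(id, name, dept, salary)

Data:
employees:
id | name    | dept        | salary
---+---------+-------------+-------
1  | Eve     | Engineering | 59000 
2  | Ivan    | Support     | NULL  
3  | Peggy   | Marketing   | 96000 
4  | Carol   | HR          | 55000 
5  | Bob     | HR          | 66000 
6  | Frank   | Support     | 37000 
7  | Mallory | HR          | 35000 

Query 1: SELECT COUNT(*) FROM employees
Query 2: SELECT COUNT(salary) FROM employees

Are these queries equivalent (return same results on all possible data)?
No, not equivalent

Query 1 returns: [(7,)]
Query 2 returns: [(6,)]

Reason: COUNT(*) includes NULLs, COUNT(column) excludes them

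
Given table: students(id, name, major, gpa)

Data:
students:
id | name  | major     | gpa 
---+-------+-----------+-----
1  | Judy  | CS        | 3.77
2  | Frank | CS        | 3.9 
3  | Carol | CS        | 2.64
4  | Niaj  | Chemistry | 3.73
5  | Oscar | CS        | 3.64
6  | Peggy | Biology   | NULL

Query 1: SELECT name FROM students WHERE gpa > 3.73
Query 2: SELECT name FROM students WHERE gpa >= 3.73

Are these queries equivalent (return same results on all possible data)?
No, not equivalent

Query 1 returns: [('Judy',), ('Frank',)]
Query 2 returns: [('Judy',), ('Frank',), ('Niaj',)]

Reason: > vs >= gives different results when gpa = 3.73 exists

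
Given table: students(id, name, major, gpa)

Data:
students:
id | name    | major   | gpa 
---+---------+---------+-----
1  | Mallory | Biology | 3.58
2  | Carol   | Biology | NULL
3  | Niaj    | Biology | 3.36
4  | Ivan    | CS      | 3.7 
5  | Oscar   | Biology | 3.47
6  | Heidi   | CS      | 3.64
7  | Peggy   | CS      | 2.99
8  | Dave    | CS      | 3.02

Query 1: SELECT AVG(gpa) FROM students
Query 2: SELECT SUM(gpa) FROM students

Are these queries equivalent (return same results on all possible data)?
No, not equivalent

Query 1 returns: [(3.3942857142857146,)]
Query 2 returns: [(23.76,)]

Reason: AVG vs SUM give different aggregate values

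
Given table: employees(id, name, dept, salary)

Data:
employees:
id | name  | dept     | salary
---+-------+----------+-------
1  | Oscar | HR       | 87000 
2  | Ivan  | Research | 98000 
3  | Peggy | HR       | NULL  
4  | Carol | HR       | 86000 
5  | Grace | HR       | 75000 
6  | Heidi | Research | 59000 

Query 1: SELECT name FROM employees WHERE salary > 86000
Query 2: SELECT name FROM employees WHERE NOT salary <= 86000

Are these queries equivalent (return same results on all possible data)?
Yes, equivalent

Both queries return: [('Ivan',), ('Oscar',)]

Reason: Both filter salary > 86000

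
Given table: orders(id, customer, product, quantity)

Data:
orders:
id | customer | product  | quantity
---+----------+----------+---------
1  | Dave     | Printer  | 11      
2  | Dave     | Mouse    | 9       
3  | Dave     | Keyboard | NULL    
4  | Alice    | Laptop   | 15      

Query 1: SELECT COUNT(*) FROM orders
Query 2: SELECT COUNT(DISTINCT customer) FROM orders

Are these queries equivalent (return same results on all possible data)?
No, not equivalent

Query 1 returns: [(4,)]
Query 2 returns: [(2,)]

Reason: COUNT(*) counts rows, COUNT(DISTINCT customer) counts unique customers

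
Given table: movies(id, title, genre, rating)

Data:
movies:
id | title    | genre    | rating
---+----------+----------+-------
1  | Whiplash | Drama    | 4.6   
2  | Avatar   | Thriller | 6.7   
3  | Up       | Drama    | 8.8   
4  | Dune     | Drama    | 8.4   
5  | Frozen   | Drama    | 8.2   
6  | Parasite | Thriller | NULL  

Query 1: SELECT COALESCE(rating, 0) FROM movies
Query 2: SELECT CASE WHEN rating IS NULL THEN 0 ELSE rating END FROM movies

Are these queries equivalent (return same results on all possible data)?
Yes, equivalent

Both queries return: [(0,), (4.6,), (6.7,), (8.2,), (8.4,), (8.8,)]

Reason: COALESCE vs CASE for NULL handling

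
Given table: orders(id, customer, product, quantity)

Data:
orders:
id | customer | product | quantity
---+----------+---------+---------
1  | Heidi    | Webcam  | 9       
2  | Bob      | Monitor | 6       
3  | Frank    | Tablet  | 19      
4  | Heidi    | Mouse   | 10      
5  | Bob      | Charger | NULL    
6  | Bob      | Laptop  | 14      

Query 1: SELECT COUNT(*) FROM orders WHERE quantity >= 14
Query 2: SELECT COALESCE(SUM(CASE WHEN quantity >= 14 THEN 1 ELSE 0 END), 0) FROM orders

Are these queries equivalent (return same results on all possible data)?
Yes, equivalent

Both queries return: [(2,)]

Reason: COUNT with WHERE vs conditional SUM (COALESCE handles empty-table NULL)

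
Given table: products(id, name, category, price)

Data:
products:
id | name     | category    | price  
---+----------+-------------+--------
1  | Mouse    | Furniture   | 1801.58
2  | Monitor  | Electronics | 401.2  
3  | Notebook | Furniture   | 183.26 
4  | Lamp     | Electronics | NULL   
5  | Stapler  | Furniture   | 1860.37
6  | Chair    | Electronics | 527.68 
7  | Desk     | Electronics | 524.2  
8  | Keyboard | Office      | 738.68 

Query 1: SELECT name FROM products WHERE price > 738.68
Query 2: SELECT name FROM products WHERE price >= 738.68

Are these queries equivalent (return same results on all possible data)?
No, not equivalent

Query 1 returns: [('Mouse',), ('Stapler',)]
Query 2 returns: [('Mouse',), ('Stapler',), ('Keyboard',)]

Reason: > vs >= gives different results when price = 738.68 exists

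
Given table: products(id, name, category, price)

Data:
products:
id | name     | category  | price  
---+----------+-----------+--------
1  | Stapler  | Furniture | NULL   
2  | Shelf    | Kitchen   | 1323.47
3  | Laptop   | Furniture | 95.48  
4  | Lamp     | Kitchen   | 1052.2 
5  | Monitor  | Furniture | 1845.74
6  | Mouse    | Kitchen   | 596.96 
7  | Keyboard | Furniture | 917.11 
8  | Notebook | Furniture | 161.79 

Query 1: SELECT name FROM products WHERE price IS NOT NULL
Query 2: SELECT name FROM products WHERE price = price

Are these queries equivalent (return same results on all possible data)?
Yes, equivalent

Both queries return: [('Keyboard',), ('Lamp',), ('Laptop',), ('Monitor',), ('Mouse',), ('Notebook',), ('Shelf',)]

Reason: IS NOT NULL vs self-equality (both exclude NULLs)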